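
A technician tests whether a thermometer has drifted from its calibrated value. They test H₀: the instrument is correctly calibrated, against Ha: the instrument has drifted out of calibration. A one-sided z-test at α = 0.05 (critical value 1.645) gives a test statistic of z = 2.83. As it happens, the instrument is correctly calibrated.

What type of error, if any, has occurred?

Type I error

Since z = 2.83 > z* = 1.645, H₀ is rejected.
H₀ is true (actually the instrument is correctly calibrated).
Rejecting a true H₀ is a Type I error.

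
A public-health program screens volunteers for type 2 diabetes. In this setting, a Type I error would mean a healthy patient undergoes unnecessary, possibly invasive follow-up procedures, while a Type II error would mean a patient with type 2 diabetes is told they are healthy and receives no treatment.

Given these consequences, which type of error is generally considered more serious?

The Type II consequence (a patient with type 2 diabetes is told they are healthy and receives no treatment) is more severe than the Type I consequence (a healthy patient undergoes unnecessary, possibly invasive follow-up procedures).

Type II error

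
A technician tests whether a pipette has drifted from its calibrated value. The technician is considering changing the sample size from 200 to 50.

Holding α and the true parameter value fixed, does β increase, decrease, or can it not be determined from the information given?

A smaller sample increases the standard error, so the sampling distributions under H₀ and Ha overlap more.

It increases.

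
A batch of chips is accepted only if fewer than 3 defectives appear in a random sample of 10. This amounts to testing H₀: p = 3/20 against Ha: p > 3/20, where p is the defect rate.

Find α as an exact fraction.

α = P(reject H₀ | H₀ true) = P(X ≥ 3 | p = 3/20), X ~ Binomial(10, 3/20).
α = 1 − P(X ≤ 2) = 1 − 2099702989741/2560000000000 = 460297010259/2560000000000.

460297010259/2560000000000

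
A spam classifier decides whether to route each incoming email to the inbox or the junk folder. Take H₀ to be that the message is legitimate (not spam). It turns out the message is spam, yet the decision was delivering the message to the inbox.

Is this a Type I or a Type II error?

'Delivering the message to the inbox' corresponds to failing to reject H₀.
H₀ was not rejected but H₀ is false — a Type II error (false negative).

Type II error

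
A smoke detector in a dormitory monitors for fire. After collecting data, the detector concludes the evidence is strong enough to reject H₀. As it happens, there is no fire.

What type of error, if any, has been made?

The conventional null hypothesis here is that there is no fire.
H₀ was rejected, but H₀ is actually true.
Rejecting a true null hypothesis is a Type I error (false positive).

Type I error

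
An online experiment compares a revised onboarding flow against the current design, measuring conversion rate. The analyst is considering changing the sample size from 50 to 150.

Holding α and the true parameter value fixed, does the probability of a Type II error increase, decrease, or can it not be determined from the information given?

It decreases.

A larger sample reduces the standard error, pulling the sampling distribution under Ha further from the non-rejection region.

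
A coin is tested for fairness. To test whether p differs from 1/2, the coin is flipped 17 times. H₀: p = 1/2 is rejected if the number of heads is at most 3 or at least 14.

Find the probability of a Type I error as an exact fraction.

The significance level is the null-hypothesis probability of the rejection region {≤3} ∪ {≥14}.
Each tail has probability (1 + 17 + 136 + 680)/131072; doubling gives α = 1668/131072 = 417/32768.

417/32768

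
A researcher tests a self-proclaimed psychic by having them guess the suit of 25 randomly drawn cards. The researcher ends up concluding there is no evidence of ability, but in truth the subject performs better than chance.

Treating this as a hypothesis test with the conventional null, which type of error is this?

The null hypothesis here is that the subject is guessing at random (p = 1/4).
'Concluding there is no evidence of ability' corresponds to failing to reject H₀.
H₀ was not rejected but H₀ is false — a Type II error (false negative).

Type II error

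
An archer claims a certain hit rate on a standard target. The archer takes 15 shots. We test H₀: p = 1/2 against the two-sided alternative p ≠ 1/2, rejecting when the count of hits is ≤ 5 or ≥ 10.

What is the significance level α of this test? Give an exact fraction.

Under H₀, X ~ Binomial(15, 1/2); α is the probability of landing in either tail, P(X ≤ 5) + P(X ≥ 10).
By symmetry, α = 2·P(X ≤ 5) = 2·(1 + 15 + 105 + 455 + 1365 + 3003)/32768 = 9888/32768 = 309/1024.

309/1024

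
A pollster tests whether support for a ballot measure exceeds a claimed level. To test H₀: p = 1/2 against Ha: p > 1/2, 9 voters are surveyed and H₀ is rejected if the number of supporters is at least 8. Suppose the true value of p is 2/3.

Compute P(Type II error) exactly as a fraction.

16867/19683

β = P(fail to reject H₀ | Ha true) = P(Y ≤ 7 | p = 2/3), Y ~ Binomial(9, 2/3).
Equivalently, β = 1 − P(Y ≥ 8) = 16867/19683.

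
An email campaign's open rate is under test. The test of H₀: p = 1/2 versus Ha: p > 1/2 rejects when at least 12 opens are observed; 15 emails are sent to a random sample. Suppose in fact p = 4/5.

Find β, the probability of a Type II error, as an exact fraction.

10737240461/30517578125

A Type II error is failing to reject when Ha holds: with p = 4/5, β = P(X ≤ 11).
Adding the binomial probabilities P(X=0)+…+P(X=11) at p = 4/5 gives 10737240461/30517578125.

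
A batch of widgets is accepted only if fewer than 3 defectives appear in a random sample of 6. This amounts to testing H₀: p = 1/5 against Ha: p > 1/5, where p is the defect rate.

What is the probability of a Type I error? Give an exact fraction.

309/3125

α = P(reject H₀ | H₀ true) = P(Y ≥ 3 | p = 1/5), Y ~ Binomial(6, 1/5).
Via the complement, α = 1 − Σ_{j=0}^{2} C(6,j)(1/5)^j(4/5)^{6-j} = 309/3125.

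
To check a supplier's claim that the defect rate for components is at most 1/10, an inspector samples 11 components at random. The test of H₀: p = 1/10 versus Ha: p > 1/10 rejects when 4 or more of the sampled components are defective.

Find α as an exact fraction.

The significance level is the probability, assuming p = 1/10, of seeing 4 or more defectives in 11 draws.
Computing the lower-tail complement: 1 − 2453663097/2500000000 = 46336903/2500000000.

46336903/2500000000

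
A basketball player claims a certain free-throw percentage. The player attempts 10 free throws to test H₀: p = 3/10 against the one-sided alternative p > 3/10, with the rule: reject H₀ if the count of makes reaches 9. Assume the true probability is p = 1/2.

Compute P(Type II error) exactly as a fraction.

A Type II error is failing to reject when Ha holds: with p = 1/2, β = P(S ≤ 8).
Equivalently, β = 1 − P(S ≥ 9) = 1013/1024.

1013/1024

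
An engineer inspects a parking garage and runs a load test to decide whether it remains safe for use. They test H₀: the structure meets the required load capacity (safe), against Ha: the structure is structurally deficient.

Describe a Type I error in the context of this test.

A Type I error is rejecting H₀ when H₀ is true.
Here that means closing the structure for repairs when actually the structure meets the required load capacity (safe).

A Type I error would mean concluding that the structure is structurally deficient when in fact the structure meets the required load capacity (safe).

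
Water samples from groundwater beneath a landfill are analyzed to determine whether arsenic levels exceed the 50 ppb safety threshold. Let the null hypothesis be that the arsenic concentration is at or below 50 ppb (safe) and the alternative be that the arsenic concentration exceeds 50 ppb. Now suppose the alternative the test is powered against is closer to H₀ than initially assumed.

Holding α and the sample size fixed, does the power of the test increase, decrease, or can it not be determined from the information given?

A smaller departure from H₀ means the test statistic under Ha is distributed closer to where it would be under H₀; rejection becomes less likely.
Since power = 1 − β and β increases, power decreases.

It decreases.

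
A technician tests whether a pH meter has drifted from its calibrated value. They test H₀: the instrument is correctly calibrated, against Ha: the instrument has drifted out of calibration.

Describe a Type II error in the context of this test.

A Type II error would mean concluding that the instrument is correctly calibrated (or at least failing to establish that the instrument has drifted out of calibration) when in fact the instrument has drifted out of calibration.

A Type II error is failing to reject H₀ when H₀ is false.
Here that means leaving the instrument in service when actually the instrument has drifted out of calibration.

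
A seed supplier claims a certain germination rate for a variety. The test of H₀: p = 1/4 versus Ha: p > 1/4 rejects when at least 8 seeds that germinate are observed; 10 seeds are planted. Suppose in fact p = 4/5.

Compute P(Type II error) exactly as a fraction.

3146489/9765625

β = P(fail to reject H₀ | Ha true) = P(S ≤ 7 | p = 4/5), S ~ Binomial(10, 4/5).
Adding the binomial probabilities P(S=0)+…+P(S=7) at p = 4/5 gives 3146489/9765625.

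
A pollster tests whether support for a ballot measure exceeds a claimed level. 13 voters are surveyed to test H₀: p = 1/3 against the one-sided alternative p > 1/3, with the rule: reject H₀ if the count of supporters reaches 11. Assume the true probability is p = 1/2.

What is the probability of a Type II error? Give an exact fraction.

Under the alternative p = 1/2, K ~ Binomial(13, 1/2); β is the probability the test does not reject, P(K < 11).
Summing C(13,j)·(1/2)^j·(1/2)^{13-j} for j = 0..10 gives 2025/2048.

2025/2048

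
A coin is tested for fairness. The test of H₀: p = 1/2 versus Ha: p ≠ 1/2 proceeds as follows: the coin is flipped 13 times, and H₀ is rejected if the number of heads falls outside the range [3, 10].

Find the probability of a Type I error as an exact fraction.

Under H₀, Y ~ Binomial(13, 1/2); α is the probability of landing in either tail, P(Y ≤ 2) + P(Y ≥ 11).
Each tail has probability (1 + 13 + 78)/8192; doubling gives α = 184/8192 = 23/1024.

23/1024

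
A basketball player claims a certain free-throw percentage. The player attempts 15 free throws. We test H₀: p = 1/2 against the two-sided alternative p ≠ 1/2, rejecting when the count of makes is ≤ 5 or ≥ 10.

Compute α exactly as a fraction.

309/1024

The significance level is the null-hypothesis probability of the rejection region {≤5} ∪ {≥10}.
The two tails are symmetric, so α = 2·(1 + 15 + 105 + 455 + 1365 + 3003)/2^15 = 9888/32768 = 309/1024.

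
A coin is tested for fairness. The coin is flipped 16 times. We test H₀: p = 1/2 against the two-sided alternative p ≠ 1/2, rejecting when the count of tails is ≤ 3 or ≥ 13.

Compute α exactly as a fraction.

α = P(S ≤ 3 or S ≥ 13 | p = 1/2), S ~ Binomial(16, 1/2).
By symmetry, α = 2·P(S ≤ 3) = 2·(1 + 16 + 120 + 560)/65536 = 1394/65536 = 697/32768.

697/32768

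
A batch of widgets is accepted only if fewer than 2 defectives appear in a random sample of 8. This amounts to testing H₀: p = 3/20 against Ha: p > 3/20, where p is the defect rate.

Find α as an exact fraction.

8776114407/25600000000

α = P(reject H₀ | H₀ true) = P(S ≥ 2 | p = 3/20), S ~ Binomial(8, 3/20).
Via the complement, α = 1 − Σ_{j=0}^{1} C(8,j)(3/20)^j(17/20)^{8-j} = 8776114407/25600000000.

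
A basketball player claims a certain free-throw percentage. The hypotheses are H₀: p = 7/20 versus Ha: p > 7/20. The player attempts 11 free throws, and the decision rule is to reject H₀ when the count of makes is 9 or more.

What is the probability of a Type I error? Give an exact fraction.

α = P(reject H₀ | H₀ true) = P(S ≥ 9 | p = 7/20), with S ~ Binomial(11, 7/20).
P(S ≥ 9) = Σ_{j=9}^{11} C(11,j)·(7/20)^j·(13/20)^{11-j} = 83491612883/40960000000000.

83491612883/40960000000000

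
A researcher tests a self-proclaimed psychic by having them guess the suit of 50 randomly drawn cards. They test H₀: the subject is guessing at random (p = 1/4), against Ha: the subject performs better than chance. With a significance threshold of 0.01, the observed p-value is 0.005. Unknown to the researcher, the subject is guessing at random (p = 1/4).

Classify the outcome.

Since p = 0.005 < α = 0.01, H₀ is rejected.
H₀ is true (actually the subject is guessing at random (p = 1/4)).
Rejecting a true H₀ is a Type I error.

Type I error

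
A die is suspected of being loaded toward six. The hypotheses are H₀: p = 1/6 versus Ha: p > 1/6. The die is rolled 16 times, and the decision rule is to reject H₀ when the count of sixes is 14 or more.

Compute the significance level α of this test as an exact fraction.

The Type I error probability is α = P(K ≥ 14) computed under H₀, where K ~ Binomial(16, 1/6).
Adding the binomial terms for j = 14 through 16 with p = 1/6 yields 1027/940369969152.

1027/940369969152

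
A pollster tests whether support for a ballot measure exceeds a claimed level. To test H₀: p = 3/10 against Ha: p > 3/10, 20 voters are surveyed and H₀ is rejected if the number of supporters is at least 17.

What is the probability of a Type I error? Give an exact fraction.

Under H₀, S ~ Binomial(20, 3/10), and α = P(S ≥ 17).
Summing C(20,j)(3/10)^j(7/10)^{20−j} for j = 17,…,20 gives 54269474678631/100000000000000000000.

54269474678631/100000000000000000000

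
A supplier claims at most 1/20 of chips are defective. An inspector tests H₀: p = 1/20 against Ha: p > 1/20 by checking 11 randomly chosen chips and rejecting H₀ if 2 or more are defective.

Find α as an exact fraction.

The significance level is the probability, assuming p = 1/20, of seeing 2 or more defectives in 11 draws.
Computing the lower-tail complement: 1 − 18393198773403/20480000000000 = 2086801226597/20480000000000.

2086801226597/20480000000000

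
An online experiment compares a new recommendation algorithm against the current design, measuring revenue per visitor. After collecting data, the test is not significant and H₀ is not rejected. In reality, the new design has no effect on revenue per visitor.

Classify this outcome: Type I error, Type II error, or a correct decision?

No error (correct decision).

The conventional null hypothesis here is that the new design has no effect on revenue per visitor.
The test retained a true H₀ — the decision matches the true state.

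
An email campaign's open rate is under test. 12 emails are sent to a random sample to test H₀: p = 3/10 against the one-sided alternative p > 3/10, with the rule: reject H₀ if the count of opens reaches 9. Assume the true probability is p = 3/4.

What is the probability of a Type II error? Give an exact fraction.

β = P(fail to reject H₀ | Ha true) = P(X ≤ 8 | p = 3/4), X ~ Binomial(12, 3/4).
Equivalently, β = 1 − P(X ≥ 9) = 5892517/16777216.

5892517/16777216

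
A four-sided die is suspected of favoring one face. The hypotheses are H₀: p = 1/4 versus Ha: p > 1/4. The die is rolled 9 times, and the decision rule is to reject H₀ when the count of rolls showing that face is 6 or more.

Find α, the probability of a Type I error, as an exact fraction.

α = P(reject H₀ | H₀ true) = P(Y ≥ 6 | p = 1/4), with Y ~ Binomial(9, 1/4).
Adding the binomial terms for j = 6 through 9 with p = 1/4 yields 655/65536.

655/65536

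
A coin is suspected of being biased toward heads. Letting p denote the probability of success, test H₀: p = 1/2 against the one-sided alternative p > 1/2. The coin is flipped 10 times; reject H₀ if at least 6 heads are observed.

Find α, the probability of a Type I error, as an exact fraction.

The Type I error probability is α = P(K ≥ 6) computed under H₀, where K ~ Binomial(10, 1/2).
Summing the upper tail: (210 + 120 + 45 + 10 + 1) / 2^10 = 386/1024 = 193/512.

193/512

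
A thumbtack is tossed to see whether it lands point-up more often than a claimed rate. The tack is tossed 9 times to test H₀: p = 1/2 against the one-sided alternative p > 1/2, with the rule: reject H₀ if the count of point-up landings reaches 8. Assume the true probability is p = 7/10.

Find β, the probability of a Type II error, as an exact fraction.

401998383/500000000

Under the alternative p = 7/10, Y ~ Binomial(9, 7/10); β is the probability the test does not reject, P(Y < 8).
Equivalently, β = 1 − P(Y ≥ 8) = 401998383/500000000.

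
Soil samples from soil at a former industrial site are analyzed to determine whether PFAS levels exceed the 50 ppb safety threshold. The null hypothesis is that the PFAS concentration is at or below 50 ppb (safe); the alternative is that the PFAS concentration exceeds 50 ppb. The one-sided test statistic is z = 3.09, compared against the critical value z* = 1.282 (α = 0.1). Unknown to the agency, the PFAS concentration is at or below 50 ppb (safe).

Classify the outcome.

Type I error

Since z = 3.09 > z* = 1.282, H₀ is rejected.
H₀ is true (actually the PFAS concentration is at or below 50 ppb (safe)).
Rejecting a true H₀ is a Type I error.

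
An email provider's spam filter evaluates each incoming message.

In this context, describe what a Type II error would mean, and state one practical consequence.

With the conventional null hypothesis that the message is legitimate (not spam):
A Type II error is failing to reject H₀ when H₀ is false.
Here that means delivering the message to the inbox when actually the message is spam.

A Type II error would mean concluding that the message is legitimate (not spam) (or at least failing to establish that the message is spam) when in fact the message is spam. Consequence: spam reaches the user's inbox.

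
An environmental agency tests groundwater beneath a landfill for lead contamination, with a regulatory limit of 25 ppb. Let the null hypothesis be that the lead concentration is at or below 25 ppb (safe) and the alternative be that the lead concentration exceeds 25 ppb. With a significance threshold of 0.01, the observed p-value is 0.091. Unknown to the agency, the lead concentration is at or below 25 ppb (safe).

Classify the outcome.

Since p = 0.091 ≥ α = 0.01, H₀ is not rejected.
H₀ is true (actually the lead concentration is at or below 25 ppb (safe)).
The decision matches the true state — no error.

No error — this is a correct decision.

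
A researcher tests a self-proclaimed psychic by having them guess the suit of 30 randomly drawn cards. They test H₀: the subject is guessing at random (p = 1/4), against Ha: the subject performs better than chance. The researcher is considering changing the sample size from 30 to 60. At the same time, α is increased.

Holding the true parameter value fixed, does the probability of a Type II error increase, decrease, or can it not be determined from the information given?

A larger sample reduces the standard error, pulling the sampling distribution under Ha further from the non-rejection region. A larger α widens the rejection region, so when the alternative is true more outcomes lead to rejection — failing to reject becomes less likely. Both changes push β in the same direction.

It decreases.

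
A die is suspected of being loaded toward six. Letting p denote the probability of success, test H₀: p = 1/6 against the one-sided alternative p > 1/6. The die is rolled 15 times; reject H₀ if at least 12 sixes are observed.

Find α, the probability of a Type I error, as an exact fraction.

α = P(reject H₀ | H₀ true) = P(K ≥ 12 | p = 1/6), with K ~ Binomial(15, 1/6).
Adding the binomial terms for j = 12 through 15 with p = 1/6 yields 7447/58773123072.

7447/58773123072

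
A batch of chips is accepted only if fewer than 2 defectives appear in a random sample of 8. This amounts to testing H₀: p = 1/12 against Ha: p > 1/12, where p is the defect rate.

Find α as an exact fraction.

Under H₀, K ~ Binomial(8, 1/12); the Type I error rate is P(K ≥ 2).
Computing the lower-tail complement: 1 − 370256249/429981696 = 59725447/429981696.

59725447/429981696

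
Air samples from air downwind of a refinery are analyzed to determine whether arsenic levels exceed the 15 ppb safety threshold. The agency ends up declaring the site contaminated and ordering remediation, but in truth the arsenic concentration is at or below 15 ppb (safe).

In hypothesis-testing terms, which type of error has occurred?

Type I error

The null hypothesis here is that the arsenic concentration is at or below 15 ppb (safe).
'Declaring the site contaminated and ordering remediation' corresponds to rejecting H₀.
H₀ was rejected but H₀ is true — a Type I error (false positive).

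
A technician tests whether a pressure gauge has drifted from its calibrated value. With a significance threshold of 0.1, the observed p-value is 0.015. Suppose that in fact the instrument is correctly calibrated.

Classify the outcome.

Type I error

The conventional null hypothesis is that the instrument is correctly calibrated.
Since p = 0.015 < α = 0.1, H₀ is rejected.
H₀ is true (actually the instrument is correctly calibrated).
Rejecting a true H₀ is a Type I error.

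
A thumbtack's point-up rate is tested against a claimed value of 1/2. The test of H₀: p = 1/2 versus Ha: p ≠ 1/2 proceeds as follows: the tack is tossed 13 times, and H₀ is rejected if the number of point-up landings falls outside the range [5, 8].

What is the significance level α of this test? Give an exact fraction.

1093/4096

Under H₀, X ~ Binomial(13, 1/2); α is the probability of landing in either tail, P(X ≤ 4) + P(X ≥ 9).
By symmetry, α = 2·P(X ≤ 4) = 2·(1 + 13 + 78 + 286 + 715)/8192 = 2186/8192 = 1093/4096.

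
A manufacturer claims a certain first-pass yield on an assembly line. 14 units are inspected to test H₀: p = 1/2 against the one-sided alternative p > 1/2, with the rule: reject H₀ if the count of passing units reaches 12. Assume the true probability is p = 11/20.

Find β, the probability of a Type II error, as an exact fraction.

A Type II error is failing to reject when Ha holds: with p = 11/20, β = P(Y ≤ 11).
Adding the binomial probabilities P(Y=0)+…+P(Y=11) at p = 11/20 gives 805268516435735481/819200000000000000.

805268516435735481/819200000000000000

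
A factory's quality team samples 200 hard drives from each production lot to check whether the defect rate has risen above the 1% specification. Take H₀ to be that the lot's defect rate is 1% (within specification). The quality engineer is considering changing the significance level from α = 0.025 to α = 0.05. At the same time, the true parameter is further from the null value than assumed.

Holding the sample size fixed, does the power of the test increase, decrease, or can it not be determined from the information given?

It increases.

With a larger α the critical value moves toward the center, so more of the Ha sampling distribution lies in the rejection region. The further the true parameter sits from the null value, the more of the Ha sampling distribution falls in the rejection region. Both changes push β in the same direction.
Since power = 1 − β and β decreases, power increases.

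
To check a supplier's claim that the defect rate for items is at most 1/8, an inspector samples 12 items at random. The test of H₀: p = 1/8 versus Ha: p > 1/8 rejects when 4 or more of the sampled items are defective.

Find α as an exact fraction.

Under H₀, K ~ Binomial(12, 1/8); the Type I error rate is P(K ≥ 4).
α = 1 − P(K ≤ 3) = 1 − 65090368091/68719476736 = 3629108645/68719476736.

3629108645/68719476736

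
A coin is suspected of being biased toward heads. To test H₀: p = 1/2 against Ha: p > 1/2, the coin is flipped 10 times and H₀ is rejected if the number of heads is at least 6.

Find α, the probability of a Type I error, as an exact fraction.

193/512

The Type I error probability is α = P(S ≥ 6) computed under H₀, where S ~ Binomial(10, 1/2).
P(S ≥ 6) = [C(10,6) + C(10,7) + C(10,8) + C(10,9) + C(10,10)] / 2^10 = (210 + 120 + 45 + 10 + 1) / 1024 = 386/1024 = 193/512.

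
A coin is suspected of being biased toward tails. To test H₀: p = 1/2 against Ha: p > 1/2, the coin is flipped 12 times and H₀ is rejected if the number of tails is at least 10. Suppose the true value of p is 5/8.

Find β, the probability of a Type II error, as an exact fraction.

Under the alternative p = 5/8, S ~ Binomial(12, 5/8); β is the probability the test does not reject, P(S < 10).
Adding the binomial probabilities P(S=0)+…+P(S=9) at p = 5/8 gives 60916742361/68719476736.

60916742361/68719476736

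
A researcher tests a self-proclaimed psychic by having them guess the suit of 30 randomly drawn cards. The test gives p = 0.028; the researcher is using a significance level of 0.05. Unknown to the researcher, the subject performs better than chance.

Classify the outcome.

No error — this is a correct decision.

The conventional null hypothesis is that the subject is guessing at random (p = 1/4).
Since p = 0.028 < α = 0.05, H₀ is rejected.
H₀ is false (actually the subject performs better than chance).
The decision matches the true state — no error.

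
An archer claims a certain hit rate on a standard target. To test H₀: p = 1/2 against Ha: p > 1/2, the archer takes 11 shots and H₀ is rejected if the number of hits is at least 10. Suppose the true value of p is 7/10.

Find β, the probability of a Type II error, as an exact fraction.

2217524751/2500000000

Under the alternative p = 7/10, X ~ Binomial(11, 7/10); β is the probability the test does not reject, P(X < 10).
Adding the binomial probabilities P(X=0)+…+P(X=9) at p = 7/10 gives 2217524751/2500000000.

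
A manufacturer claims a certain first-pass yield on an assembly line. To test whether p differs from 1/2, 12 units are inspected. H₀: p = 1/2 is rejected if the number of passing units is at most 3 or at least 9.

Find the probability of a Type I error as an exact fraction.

299/2048

The significance level is the null-hypothesis probability of the rejection region {≤3} ∪ {≥9}.
By symmetry, α = 2·P(X ≤ 3) = 2·(1 + 12 + 66 + 220)/4096 = 598/4096 = 299/2048.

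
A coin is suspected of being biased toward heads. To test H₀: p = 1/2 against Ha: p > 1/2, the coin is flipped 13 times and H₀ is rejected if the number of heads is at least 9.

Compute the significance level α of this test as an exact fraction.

Under H₀, X ~ Binomial(13, 1/2), and α = P(X ≥ 9).
Summing the upper tail: (715 + 286 + 78 + 13 + 1) / 2^13 = 1093/8192.

1093/8192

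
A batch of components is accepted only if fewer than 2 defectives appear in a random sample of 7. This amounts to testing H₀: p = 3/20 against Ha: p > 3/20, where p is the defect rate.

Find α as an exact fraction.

The significance level is the probability, assuming p = 3/20, of seeing 2 or more defectives in 7 draws.
Computing the lower-tail complement: 1 − 458613811/640000000 = 181386189/640000000.

181386189/640000000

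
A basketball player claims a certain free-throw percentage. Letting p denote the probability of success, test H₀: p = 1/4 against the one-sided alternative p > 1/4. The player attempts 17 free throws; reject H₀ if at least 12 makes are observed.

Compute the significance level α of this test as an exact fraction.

The Type I error probability is α = P(K ≥ 12) computed under H₀, where K ~ Binomial(17, 1/4).
Summing C(17,j)(1/4)^j(3/4)^{17−j} for j = 12,…,17 gives 429025/4294967296.

429025/4294967296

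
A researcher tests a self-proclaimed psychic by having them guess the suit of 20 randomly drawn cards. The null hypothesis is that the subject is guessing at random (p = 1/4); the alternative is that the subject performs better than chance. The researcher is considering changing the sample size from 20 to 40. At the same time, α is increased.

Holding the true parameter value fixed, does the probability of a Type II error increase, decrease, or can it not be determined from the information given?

A larger sample reduces the standard error, pulling the sampling distribution under Ha further from the non-rejection region. Relaxing α lowers the evidence threshold; under Ha, outcomes that previously fell short now trigger rejection. Both changes push β in the same direction.

It decreases.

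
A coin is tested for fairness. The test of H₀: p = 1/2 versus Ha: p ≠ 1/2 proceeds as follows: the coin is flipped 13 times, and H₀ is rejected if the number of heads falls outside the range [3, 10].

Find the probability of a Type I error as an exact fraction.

α = P(K ≤ 2 or K ≥ 11 | p = 1/2), K ~ Binomial(13, 1/2).
Each tail has probability (1 + 13 + 78)/8192; doubling gives α = 184/8192 = 23/1024.

23/1024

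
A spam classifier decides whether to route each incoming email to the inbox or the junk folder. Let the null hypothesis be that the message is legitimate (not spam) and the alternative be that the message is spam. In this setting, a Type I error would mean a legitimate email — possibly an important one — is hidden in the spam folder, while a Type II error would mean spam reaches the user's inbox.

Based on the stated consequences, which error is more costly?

The Type I consequence (a legitimate email — possibly an important one — is hidden in the spam folder) is more severe than the Type II consequence (spam reaches the user's inbox).

Type I error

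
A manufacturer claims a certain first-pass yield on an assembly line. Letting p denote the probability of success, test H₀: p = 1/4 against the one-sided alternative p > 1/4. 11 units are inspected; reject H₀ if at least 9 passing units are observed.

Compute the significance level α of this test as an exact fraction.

529/4194304

The Type I error probability is α = P(X ≥ 9) computed under H₀, where X ~ Binomial(11, 1/4).
P(X ≥ 9) = Σ_{j=9}^{11} C(11,j)·(1/4)^j·(3/4)^{11-j} = 529/4194304.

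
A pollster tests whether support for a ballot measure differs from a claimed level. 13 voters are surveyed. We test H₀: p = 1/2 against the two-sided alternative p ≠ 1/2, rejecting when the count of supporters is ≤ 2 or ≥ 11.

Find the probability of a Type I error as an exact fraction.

Under H₀, X ~ Binomial(13, 1/2); α is the probability of landing in either tail, P(X ≤ 2) + P(X ≥ 11).
Each tail has probability (1 + 13 + 78)/8192; doubling gives α = 184/8192 = 23/1024.

23/1024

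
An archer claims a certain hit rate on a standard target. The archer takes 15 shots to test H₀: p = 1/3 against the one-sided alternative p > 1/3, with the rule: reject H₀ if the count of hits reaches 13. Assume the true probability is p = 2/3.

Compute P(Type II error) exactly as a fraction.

13210219/14348907

β = P(fail to reject H₀ | Ha true) = P(K ≤ 12 | p = 2/3), K ~ Binomial(15, 2/3).
Adding the binomial probabilities P(K=0)+…+P(K=12) at p = 2/3 gives 13210219/14348907.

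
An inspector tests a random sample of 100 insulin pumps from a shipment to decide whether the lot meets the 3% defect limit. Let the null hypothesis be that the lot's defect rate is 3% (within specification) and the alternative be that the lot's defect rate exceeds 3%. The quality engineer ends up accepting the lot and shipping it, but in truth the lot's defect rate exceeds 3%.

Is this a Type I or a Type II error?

Type II error

'Accepting the lot and shipping it' corresponds to failing to reject H₀.
H₀ was not rejected but H₀ is false — a Type II error (false negative).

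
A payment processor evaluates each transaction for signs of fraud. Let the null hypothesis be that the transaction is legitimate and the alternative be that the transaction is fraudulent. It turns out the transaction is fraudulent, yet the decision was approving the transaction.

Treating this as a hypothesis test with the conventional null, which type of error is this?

'Approving the transaction' corresponds to failing to reject H₀.
H₀ was not rejected but H₀ is false — a Type II error (false negative).

Type II error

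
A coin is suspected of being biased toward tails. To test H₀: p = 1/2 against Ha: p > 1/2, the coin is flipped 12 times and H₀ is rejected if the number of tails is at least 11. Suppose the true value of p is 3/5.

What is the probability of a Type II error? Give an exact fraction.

239357656/244140625

Under the alternative p = 3/5, Y ~ Binomial(12, 3/5); β is the probability the test does not reject, P(Y < 11).
Summing C(12,j)·(3/5)^j·(2/5)^{12-j} for j = 0..10 gives 239357656/244140625.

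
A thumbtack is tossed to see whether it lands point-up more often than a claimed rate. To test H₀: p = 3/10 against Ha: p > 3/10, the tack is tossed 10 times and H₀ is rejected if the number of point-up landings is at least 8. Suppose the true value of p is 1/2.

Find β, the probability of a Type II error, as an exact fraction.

121/128

Under the alternative p = 1/2, K ~ Binomial(10, 1/2); β is the probability the test does not reject, P(K < 8).
Adding the binomial probabilities P(K=0)+…+P(K=7) at p = 1/2 gives 121/128.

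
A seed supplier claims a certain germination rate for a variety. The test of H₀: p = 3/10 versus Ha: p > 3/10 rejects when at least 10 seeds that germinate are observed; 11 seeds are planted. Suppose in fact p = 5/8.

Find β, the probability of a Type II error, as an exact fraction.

4109420421/4294967296

A Type II error is failing to reject when Ha holds: with p = 5/8, β = P(X ≤ 9).
Summing C(11,j)·(5/8)^j·(3/8)^{11-j} for j = 0..9 gives 4109420421/4294967296.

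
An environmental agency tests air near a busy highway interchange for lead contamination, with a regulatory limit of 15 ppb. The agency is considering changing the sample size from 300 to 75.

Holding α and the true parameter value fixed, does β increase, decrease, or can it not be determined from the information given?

With less data the test statistic is noisier; under Ha, more outcomes land inside the acceptance region.

It increases.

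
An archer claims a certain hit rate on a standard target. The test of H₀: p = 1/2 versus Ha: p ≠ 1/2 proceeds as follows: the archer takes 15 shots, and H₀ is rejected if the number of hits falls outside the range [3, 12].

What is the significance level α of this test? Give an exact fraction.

121/16384

Under H₀, S ~ Binomial(15, 1/2); α is the probability of landing in either tail, P(S ≤ 2) + P(S ≥ 13).
Each tail has probability (1 + 15 + 105)/32768; doubling gives α = 242/32768 = 121/16384.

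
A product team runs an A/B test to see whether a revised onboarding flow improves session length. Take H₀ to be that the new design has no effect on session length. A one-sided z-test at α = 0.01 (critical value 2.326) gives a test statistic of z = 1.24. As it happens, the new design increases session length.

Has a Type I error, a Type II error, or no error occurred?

Type II error

Since z = 1.24 ≤ z* = 2.326, H₀ is not rejected.
H₀ is false (actually the new design increases session length).
Failing to reject a false H₀ is a Type II error.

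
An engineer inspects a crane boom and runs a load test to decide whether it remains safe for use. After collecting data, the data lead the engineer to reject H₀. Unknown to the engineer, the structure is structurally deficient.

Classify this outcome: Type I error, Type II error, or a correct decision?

No error — this is a correct decision.

The conventional null hypothesis here is that the structure meets the required load capacity (safe).
The test rejected a false H₀ — the decision matches the true state.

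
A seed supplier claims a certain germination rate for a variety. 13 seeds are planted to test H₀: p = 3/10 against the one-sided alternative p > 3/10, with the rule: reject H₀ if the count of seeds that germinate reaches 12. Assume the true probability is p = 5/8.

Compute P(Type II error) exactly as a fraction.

A Type II error is failing to reject when Ha holds: with p = 5/8, β = P(S ≤ 11).
Adding the binomial probabilities P(S=0)+…+P(S=11) at p = 5/8 gives 134753406597/137438953472.

134753406597/137438953472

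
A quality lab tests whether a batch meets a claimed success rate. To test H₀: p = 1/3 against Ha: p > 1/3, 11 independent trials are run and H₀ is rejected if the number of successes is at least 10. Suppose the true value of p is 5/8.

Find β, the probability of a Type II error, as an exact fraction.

4109420421/4294967296

Under the alternative p = 5/8, Y ~ Binomial(11, 5/8); β is the probability the test does not reject, P(Y < 10).
Adding the binomial probabilities P(Y=0)+…+P(Y=9) at p = 5/8 gives 4109420421/4294967296.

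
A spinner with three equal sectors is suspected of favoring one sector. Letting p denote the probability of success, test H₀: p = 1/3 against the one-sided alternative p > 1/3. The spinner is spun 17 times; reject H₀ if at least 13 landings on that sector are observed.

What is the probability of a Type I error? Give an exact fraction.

44099/129140163

The Type I error probability is α = P(Y ≥ 13) computed under H₀, where Y ~ Binomial(17, 1/3).
Adding the binomial terms for j = 13 through 17 with p = 1/3 yields 44099/129140163.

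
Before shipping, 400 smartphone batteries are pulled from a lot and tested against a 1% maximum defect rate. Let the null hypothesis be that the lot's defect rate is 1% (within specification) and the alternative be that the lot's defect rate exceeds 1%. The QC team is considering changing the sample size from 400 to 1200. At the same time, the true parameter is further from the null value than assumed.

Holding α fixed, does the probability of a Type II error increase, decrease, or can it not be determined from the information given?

It decreases.

A larger sample reduces the standard error, pulling the sampling distribution under Ha further from the non-rejection region. The further the true parameter sits from the null value, the more of the Ha sampling distribution falls in the rejection region. Both changes push β in the same direction.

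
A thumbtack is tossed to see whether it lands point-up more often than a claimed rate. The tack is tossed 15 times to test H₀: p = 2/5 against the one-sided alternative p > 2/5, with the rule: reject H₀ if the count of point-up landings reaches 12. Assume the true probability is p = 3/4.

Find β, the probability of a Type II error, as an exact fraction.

Under the alternative p = 3/4, S ~ Binomial(15, 3/4); β is the probability the test does not reject, P(S < 12).
Summing C(15,j)·(3/4)^j·(1/4)^{15-j} for j = 0..11 gives 144609703/268435456.

144609703/268435456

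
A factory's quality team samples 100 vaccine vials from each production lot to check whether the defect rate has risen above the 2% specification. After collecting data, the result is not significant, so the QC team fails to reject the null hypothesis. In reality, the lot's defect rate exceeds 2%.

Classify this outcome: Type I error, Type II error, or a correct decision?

The conventional null hypothesis here is that the lot's defect rate is 2% (within specification).
H₀ was not rejected, but H₀ is actually false.
Failing to reject a false null hypothesis is a Type II error (false negative).

Type II error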